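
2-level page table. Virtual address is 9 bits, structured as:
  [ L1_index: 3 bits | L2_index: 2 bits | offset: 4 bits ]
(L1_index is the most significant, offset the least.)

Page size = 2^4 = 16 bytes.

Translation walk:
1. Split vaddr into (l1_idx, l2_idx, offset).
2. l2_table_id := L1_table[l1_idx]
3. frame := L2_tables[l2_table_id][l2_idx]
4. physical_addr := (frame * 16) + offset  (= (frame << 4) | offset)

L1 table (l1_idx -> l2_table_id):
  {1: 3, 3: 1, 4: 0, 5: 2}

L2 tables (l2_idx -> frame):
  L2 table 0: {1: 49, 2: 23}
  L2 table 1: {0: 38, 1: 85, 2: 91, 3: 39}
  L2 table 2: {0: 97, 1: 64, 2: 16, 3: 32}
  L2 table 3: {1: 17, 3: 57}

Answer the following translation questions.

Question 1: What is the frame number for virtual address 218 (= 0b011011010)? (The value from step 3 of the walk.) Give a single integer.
vaddr = 218: l1_idx=3, l2_idx=1
L1[3] = 1; L2[1][1] = 85

Answer: 85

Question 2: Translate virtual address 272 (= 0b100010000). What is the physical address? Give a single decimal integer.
Answer: 784

Derivation:
vaddr = 272 = 0b100010000
Split: l1_idx=4, l2_idx=1, offset=0
L1[4] = 0
L2[0][1] = 49
paddr = 49 * 16 + 0 = 784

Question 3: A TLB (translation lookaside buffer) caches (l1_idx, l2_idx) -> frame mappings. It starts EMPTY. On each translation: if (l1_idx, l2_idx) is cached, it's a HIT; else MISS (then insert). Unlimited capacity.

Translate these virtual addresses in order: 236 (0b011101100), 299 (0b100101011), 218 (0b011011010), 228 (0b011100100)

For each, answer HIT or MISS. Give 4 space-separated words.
vaddr=236: (3,2) not in TLB -> MISS, insert
vaddr=299: (4,2) not in TLB -> MISS, insert
vaddr=218: (3,1) not in TLB -> MISS, insert
vaddr=228: (3,2) in TLB -> HIT

Answer: MISS MISS MISS HIT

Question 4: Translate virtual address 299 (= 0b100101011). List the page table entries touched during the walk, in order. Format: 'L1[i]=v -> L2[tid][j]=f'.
vaddr = 299 = 0b100101011
Split: l1_idx=4, l2_idx=2, offset=11

Answer: L1[4]=0 -> L2[0][2]=23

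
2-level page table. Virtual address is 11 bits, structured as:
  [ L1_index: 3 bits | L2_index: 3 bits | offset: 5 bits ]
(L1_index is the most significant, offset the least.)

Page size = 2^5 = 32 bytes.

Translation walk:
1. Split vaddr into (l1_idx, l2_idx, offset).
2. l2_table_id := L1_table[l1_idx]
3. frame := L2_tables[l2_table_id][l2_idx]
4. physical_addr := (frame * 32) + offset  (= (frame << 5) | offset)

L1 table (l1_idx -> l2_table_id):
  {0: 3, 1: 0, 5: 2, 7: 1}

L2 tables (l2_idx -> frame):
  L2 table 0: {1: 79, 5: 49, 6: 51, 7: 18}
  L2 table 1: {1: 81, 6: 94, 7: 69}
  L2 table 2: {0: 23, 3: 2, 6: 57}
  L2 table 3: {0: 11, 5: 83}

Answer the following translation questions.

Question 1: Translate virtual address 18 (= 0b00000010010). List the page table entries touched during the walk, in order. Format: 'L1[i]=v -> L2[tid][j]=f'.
vaddr = 18 = 0b00000010010
Split: l1_idx=0, l2_idx=0, offset=18

Answer: L1[0]=3 -> L2[3][0]=11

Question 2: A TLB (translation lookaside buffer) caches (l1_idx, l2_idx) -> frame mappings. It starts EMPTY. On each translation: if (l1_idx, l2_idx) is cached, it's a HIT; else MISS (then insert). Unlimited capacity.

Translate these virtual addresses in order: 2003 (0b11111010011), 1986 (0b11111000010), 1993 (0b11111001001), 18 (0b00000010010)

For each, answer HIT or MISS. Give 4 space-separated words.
vaddr=2003: (7,6) not in TLB -> MISS, insert
vaddr=1986: (7,6) in TLB -> HIT
vaddr=1993: (7,6) in TLB -> HIT
vaddr=18: (0,0) not in TLB -> MISS, insert

Answer: MISS HIT HIT MISS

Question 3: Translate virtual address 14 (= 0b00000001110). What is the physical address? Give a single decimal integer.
vaddr = 14 = 0b00000001110
Split: l1_idx=0, l2_idx=0, offset=14
L1[0] = 3
L2[3][0] = 11
paddr = 11 * 32 + 14 = 366

Answer: 366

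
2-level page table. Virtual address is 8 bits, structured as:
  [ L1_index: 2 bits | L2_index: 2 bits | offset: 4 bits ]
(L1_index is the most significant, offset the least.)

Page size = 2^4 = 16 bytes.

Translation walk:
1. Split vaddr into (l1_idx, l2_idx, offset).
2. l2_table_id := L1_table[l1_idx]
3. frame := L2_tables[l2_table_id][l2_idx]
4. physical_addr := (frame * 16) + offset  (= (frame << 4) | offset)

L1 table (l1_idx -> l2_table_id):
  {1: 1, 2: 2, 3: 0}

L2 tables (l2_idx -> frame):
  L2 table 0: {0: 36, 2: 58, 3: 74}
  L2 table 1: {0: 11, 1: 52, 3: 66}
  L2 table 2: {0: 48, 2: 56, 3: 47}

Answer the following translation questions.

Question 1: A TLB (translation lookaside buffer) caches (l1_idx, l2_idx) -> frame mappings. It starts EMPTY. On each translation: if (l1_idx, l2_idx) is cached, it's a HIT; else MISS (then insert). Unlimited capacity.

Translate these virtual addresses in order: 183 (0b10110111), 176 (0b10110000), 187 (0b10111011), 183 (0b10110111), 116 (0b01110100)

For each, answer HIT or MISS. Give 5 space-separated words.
Answer: MISS HIT HIT HIT MISS

Derivation:
vaddr=183: (2,3) not in TLB -> MISS, insert
vaddr=176: (2,3) in TLB -> HIT
vaddr=187: (2,3) in TLB -> HIT
vaddr=183: (2,3) in TLB -> HIT
vaddr=116: (1,3) not in TLB -> MISS, insert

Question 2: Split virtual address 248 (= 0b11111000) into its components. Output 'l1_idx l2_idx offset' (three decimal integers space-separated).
vaddr = 248 = 0b11111000
  top 2 bits -> l1_idx = 3
  next 2 bits -> l2_idx = 3
  bottom 4 bits -> offset = 8

Answer: 3 3 8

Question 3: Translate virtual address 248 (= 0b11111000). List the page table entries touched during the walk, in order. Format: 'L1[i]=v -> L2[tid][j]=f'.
vaddr = 248 = 0b11111000
Split: l1_idx=3, l2_idx=3, offset=8

Answer: L1[3]=0 -> L2[0][3]=74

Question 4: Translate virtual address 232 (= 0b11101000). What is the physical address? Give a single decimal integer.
vaddr = 232 = 0b11101000
Split: l1_idx=3, l2_idx=2, offset=8
L1[3] = 0
L2[0][2] = 58
paddr = 58 * 16 + 8 = 936

Answer: 936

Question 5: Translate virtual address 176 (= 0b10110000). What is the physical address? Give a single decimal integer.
Answer: 752

Derivation:
vaddr = 176 = 0b10110000
Split: l1_idx=2, l2_idx=3, offset=0
L1[2] = 2
L2[2][3] = 47
paddr = 47 * 16 + 0 = 752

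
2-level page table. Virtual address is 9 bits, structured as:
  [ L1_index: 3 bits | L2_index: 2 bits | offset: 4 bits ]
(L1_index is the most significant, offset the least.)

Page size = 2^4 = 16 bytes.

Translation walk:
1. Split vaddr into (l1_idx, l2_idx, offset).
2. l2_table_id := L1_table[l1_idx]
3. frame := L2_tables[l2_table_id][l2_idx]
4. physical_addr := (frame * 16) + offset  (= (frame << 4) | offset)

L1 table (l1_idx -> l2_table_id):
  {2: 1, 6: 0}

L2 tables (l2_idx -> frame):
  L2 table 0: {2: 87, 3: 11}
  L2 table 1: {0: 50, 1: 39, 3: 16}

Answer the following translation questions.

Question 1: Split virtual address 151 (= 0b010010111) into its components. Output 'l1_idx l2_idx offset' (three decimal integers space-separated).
Answer: 2 1 7

Derivation:
vaddr = 151 = 0b010010111
  top 3 bits -> l1_idx = 2
  next 2 bits -> l2_idx = 1
  bottom 4 bits -> offset = 7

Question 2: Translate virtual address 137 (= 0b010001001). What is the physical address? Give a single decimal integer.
vaddr = 137 = 0b010001001
Split: l1_idx=2, l2_idx=0, offset=9
L1[2] = 1
L2[1][0] = 50
paddr = 50 * 16 + 9 = 809

Answer: 809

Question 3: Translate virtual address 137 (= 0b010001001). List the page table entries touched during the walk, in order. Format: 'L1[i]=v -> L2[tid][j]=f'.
Answer: L1[2]=1 -> L2[1][0]=50

Derivation:
vaddr = 137 = 0b010001001
Split: l1_idx=2, l2_idx=0, offset=9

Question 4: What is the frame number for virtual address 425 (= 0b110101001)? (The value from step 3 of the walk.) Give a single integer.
Answer: 87

Derivation:
vaddr = 425: l1_idx=6, l2_idx=2
L1[6] = 0; L2[0][2] = 87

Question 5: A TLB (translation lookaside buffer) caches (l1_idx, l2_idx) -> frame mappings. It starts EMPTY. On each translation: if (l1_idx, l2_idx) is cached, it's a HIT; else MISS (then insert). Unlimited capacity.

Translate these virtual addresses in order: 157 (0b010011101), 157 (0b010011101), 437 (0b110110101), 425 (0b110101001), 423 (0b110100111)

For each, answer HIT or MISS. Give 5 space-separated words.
Answer: MISS HIT MISS MISS HIT

Derivation:
vaddr=157: (2,1) not in TLB -> MISS, insert
vaddr=157: (2,1) in TLB -> HIT
vaddr=437: (6,3) not in TLB -> MISS, insert
vaddr=425: (6,2) not in TLB -> MISS, insert
vaddr=423: (6,2) in TLB -> HIT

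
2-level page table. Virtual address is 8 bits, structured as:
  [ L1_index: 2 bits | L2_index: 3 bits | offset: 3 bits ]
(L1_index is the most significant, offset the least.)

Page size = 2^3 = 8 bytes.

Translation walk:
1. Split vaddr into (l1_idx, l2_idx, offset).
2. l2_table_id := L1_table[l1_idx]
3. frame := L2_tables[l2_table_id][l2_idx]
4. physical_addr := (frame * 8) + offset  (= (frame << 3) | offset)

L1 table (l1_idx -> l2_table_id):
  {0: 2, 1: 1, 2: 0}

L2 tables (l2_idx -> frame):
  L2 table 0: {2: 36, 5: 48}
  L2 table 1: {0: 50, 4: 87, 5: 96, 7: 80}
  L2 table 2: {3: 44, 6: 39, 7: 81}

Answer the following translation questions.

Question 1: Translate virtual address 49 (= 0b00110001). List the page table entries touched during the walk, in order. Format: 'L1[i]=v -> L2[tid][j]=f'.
Answer: L1[0]=2 -> L2[2][6]=39

Derivation:
vaddr = 49 = 0b00110001
Split: l1_idx=0, l2_idx=6, offset=1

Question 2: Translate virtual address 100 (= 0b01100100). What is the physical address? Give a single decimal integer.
vaddr = 100 = 0b01100100
Split: l1_idx=1, l2_idx=4, offset=4
L1[1] = 1
L2[1][4] = 87
paddr = 87 * 8 + 4 = 700

Answer: 700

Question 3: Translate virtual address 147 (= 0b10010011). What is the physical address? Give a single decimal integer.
Answer: 291

Derivation:
vaddr = 147 = 0b10010011
Split: l1_idx=2, l2_idx=2, offset=3
L1[2] = 0
L2[0][2] = 36
paddr = 36 * 8 + 3 = 291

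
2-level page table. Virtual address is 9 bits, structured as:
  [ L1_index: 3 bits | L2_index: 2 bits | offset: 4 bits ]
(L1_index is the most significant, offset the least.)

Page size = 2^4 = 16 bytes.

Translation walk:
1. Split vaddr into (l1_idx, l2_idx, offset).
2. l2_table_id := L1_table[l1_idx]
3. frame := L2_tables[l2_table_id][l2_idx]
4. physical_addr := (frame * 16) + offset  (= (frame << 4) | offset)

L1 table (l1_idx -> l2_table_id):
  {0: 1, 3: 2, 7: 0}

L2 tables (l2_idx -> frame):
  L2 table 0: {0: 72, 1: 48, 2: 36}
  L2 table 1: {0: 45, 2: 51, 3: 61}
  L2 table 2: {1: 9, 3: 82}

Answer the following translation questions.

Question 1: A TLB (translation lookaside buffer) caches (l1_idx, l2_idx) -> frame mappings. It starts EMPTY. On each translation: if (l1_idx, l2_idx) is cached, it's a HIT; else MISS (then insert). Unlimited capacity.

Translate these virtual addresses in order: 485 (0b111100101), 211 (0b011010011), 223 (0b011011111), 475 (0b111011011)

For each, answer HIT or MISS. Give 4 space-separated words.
Answer: MISS MISS HIT MISS

Derivation:
vaddr=485: (7,2) not in TLB -> MISS, insert
vaddr=211: (3,1) not in TLB -> MISS, insert
vaddr=223: (3,1) in TLB -> HIT
vaddr=475: (7,1) not in TLB -> MISS, insert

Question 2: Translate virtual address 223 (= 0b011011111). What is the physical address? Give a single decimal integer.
Answer: 159

Derivation:
vaddr = 223 = 0b011011111
Split: l1_idx=3, l2_idx=1, offset=15
L1[3] = 2
L2[2][1] = 9
paddr = 9 * 16 + 15 = 159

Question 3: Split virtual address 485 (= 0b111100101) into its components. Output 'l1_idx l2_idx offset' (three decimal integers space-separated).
vaddr = 485 = 0b111100101
  top 3 bits -> l1_idx = 7
  next 2 bits -> l2_idx = 2
  bottom 4 bits -> offset = 5

Answer: 7 2 5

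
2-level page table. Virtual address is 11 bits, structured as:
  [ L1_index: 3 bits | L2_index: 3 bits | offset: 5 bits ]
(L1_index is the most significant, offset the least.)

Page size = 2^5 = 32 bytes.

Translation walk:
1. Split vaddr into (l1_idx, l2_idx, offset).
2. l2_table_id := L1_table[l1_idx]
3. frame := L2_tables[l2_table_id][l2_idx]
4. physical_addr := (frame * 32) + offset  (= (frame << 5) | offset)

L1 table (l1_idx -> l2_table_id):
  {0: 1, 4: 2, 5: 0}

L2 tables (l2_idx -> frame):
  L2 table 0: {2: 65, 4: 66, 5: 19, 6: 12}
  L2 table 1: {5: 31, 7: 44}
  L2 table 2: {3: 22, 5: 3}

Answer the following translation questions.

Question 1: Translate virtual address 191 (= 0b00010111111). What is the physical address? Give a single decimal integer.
vaddr = 191 = 0b00010111111
Split: l1_idx=0, l2_idx=5, offset=31
L1[0] = 1
L2[1][5] = 31
paddr = 31 * 32 + 31 = 1023

Answer: 1023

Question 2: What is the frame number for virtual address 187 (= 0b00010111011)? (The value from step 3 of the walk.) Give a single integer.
Answer: 31

Derivation:
vaddr = 187: l1_idx=0, l2_idx=5
L1[0] = 1; L2[1][5] = 31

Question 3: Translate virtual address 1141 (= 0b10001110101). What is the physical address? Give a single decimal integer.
vaddr = 1141 = 0b10001110101
Split: l1_idx=4, l2_idx=3, offset=21
L1[4] = 2
L2[2][3] = 22
paddr = 22 * 32 + 21 = 725

Answer: 725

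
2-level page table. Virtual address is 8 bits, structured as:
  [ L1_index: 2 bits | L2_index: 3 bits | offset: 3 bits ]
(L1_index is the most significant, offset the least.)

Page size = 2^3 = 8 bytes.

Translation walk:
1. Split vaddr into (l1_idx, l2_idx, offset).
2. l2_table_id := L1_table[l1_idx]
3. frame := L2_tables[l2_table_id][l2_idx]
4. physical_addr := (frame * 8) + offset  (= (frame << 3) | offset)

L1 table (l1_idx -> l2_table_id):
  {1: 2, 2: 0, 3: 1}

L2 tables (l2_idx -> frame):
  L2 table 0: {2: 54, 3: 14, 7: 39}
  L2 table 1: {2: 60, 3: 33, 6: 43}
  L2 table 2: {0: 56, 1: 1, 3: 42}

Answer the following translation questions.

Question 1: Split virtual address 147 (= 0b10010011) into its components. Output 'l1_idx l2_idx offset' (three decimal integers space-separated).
vaddr = 147 = 0b10010011
  top 2 bits -> l1_idx = 2
  next 3 bits -> l2_idx = 2
  bottom 3 bits -> offset = 3

Answer: 2 2 3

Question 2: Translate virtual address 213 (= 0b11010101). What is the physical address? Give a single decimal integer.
Answer: 485

Derivation:
vaddr = 213 = 0b11010101
Split: l1_idx=3, l2_idx=2, offset=5
L1[3] = 1
L2[1][2] = 60
paddr = 60 * 8 + 5 = 485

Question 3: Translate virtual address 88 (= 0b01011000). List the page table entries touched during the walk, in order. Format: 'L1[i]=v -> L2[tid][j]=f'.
vaddr = 88 = 0b01011000
Split: l1_idx=1, l2_idx=3, offset=0

Answer: L1[1]=2 -> L2[2][3]=42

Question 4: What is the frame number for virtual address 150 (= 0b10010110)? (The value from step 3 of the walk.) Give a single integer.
Answer: 54

Derivation:
vaddr = 150: l1_idx=2, l2_idx=2
L1[2] = 0; L2[0][2] = 54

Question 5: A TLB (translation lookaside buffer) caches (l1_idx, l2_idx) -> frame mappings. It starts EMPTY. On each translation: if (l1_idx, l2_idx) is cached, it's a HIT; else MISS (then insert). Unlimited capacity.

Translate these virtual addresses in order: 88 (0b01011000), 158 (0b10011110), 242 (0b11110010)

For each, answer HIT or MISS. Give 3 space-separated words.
Answer: MISS MISS MISS

Derivation:
vaddr=88: (1,3) not in TLB -> MISS, insert
vaddr=158: (2,3) not in TLB -> MISS, insert
vaddr=242: (3,6) not in TLB -> MISS, insert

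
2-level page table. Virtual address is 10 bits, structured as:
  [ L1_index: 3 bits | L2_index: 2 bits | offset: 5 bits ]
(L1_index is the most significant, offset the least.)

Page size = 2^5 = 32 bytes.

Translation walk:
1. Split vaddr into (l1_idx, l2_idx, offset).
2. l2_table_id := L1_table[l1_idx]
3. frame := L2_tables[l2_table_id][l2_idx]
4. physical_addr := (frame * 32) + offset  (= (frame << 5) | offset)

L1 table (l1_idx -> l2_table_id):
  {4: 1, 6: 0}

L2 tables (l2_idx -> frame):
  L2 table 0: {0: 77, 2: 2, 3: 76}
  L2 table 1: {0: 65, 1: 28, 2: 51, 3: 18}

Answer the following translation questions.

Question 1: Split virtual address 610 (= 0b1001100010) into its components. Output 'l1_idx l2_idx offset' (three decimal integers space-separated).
Answer: 4 3 2

Derivation:
vaddr = 610 = 0b1001100010
  top 3 bits -> l1_idx = 4
  next 2 bits -> l2_idx = 3
  bottom 5 bits -> offset = 2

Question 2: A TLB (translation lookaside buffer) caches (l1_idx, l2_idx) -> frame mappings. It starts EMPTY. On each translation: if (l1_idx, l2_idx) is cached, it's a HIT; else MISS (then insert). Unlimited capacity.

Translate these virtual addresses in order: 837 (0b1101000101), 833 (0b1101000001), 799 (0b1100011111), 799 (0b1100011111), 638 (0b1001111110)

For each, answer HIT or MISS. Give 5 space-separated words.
Answer: MISS HIT MISS HIT MISS

Derivation:
vaddr=837: (6,2) not in TLB -> MISS, insert
vaddr=833: (6,2) in TLB -> HIT
vaddr=799: (6,0) not in TLB -> MISS, insert
vaddr=799: (6,0) in TLB -> HIT
vaddr=638: (4,3) not in TLB -> MISS, insert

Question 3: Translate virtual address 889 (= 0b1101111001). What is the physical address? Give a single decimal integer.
Answer: 2457

Derivation:
vaddr = 889 = 0b1101111001
Split: l1_idx=6, l2_idx=3, offset=25
L1[6] = 0
L2[0][3] = 76
paddr = 76 * 32 + 25 = 2457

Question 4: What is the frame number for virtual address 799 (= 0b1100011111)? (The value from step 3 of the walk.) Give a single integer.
Answer: 77

Derivation:
vaddr = 799: l1_idx=6, l2_idx=0
L1[6] = 0; L2[0][0] = 77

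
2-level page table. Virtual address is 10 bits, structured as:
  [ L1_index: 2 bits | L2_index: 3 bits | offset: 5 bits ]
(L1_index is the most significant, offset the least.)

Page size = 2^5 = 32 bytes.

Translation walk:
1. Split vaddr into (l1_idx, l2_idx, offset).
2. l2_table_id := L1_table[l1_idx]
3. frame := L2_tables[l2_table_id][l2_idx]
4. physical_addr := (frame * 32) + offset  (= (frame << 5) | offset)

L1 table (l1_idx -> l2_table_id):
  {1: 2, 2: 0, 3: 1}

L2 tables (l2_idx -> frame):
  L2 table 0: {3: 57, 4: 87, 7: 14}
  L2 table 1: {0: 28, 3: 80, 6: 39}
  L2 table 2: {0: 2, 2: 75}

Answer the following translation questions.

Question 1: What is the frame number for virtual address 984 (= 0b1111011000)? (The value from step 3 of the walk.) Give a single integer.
vaddr = 984: l1_idx=3, l2_idx=6
L1[3] = 1; L2[1][6] = 39

Answer: 39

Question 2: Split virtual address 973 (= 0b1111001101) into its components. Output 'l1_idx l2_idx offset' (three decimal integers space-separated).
vaddr = 973 = 0b1111001101
  top 2 bits -> l1_idx = 3
  next 3 bits -> l2_idx = 6
  bottom 5 bits -> offset = 13

Answer: 3 6 13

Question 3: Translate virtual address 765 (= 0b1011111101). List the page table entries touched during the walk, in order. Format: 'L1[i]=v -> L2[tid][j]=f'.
Answer: L1[2]=0 -> L2[0][7]=14

Derivation:
vaddr = 765 = 0b1011111101
Split: l1_idx=2, l2_idx=7, offset=29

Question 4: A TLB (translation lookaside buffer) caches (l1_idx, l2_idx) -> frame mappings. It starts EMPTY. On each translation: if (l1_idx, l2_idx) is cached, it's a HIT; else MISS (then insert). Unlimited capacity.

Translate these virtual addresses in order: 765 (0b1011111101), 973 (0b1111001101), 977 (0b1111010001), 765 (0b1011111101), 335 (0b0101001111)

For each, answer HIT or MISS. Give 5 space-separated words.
Answer: MISS MISS HIT HIT MISS

Derivation:
vaddr=765: (2,7) not in TLB -> MISS, insert
vaddr=973: (3,6) not in TLB -> MISS, insert
vaddr=977: (3,6) in TLB -> HIT
vaddr=765: (2,7) in TLB -> HIT
vaddr=335: (1,2) not in TLB -> MISS, insert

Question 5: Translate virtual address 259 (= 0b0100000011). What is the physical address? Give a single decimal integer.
Answer: 67

Derivation:
vaddr = 259 = 0b0100000011
Split: l1_idx=1, l2_idx=0, offset=3
L1[1] = 2
L2[2][0] = 2
paddr = 2 * 32 + 3 = 67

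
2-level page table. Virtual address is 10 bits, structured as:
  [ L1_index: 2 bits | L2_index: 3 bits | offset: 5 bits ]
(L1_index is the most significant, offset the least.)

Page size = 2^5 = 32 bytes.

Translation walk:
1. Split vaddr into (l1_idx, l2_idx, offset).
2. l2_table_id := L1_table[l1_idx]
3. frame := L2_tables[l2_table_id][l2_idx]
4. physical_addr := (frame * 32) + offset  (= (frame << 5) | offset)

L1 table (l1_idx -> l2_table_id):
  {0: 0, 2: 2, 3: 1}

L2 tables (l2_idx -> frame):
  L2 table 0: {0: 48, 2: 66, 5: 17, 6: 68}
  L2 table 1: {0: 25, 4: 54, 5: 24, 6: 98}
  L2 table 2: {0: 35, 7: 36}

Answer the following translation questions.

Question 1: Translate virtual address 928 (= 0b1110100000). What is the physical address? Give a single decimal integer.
vaddr = 928 = 0b1110100000
Split: l1_idx=3, l2_idx=5, offset=0
L1[3] = 1
L2[1][5] = 24
paddr = 24 * 32 + 0 = 768

Answer: 768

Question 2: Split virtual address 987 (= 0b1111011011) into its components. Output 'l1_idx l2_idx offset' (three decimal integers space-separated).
Answer: 3 6 27

Derivation:
vaddr = 987 = 0b1111011011
  top 2 bits -> l1_idx = 3
  next 3 bits -> l2_idx = 6
  bottom 5 bits -> offset = 27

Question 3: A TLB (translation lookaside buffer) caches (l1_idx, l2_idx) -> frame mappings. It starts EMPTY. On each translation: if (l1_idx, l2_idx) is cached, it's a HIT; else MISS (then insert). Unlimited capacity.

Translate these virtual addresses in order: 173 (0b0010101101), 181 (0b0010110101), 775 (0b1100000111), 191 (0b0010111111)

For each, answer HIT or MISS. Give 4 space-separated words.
vaddr=173: (0,5) not in TLB -> MISS, insert
vaddr=181: (0,5) in TLB -> HIT
vaddr=775: (3,0) not in TLB -> MISS, insert
vaddr=191: (0,5) in TLB -> HIT

Answer: MISS HIT MISS HIT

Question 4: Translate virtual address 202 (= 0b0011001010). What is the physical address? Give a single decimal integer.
Answer: 2186

Derivation:
vaddr = 202 = 0b0011001010
Split: l1_idx=0, l2_idx=6, offset=10
L1[0] = 0
L2[0][6] = 68
paddr = 68 * 32 + 10 = 2186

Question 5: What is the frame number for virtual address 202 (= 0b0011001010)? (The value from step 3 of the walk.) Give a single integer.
Answer: 68

Derivation:
vaddr = 202: l1_idx=0, l2_idx=6
L1[0] = 0; L2[0][6] = 68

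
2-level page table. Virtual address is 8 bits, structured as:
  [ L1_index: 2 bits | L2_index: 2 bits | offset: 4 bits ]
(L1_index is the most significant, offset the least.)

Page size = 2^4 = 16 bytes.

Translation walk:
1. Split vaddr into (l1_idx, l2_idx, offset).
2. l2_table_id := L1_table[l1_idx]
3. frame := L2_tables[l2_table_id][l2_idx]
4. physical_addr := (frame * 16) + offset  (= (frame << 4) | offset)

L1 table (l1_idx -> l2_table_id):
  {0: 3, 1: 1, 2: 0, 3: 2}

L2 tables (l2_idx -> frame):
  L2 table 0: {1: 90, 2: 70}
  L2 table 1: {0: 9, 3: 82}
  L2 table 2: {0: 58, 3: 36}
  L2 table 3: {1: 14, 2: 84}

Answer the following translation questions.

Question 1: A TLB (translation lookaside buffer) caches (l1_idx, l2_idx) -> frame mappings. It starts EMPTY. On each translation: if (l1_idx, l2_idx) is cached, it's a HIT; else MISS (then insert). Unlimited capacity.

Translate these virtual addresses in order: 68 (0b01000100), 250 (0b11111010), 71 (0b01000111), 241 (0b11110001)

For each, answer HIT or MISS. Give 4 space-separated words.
vaddr=68: (1,0) not in TLB -> MISS, insert
vaddr=250: (3,3) not in TLB -> MISS, insert
vaddr=71: (1,0) in TLB -> HIT
vaddr=241: (3,3) in TLB -> HIT

Answer: MISS MISS HIT HIT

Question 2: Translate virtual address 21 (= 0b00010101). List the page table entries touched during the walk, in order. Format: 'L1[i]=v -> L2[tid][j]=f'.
vaddr = 21 = 0b00010101
Split: l1_idx=0, l2_idx=1, offset=5

Answer: L1[0]=3 -> L2[3][1]=14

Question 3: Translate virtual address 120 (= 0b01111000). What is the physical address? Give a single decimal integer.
vaddr = 120 = 0b01111000
Split: l1_idx=1, l2_idx=3, offset=8
L1[1] = 1
L2[1][3] = 82
paddr = 82 * 16 + 8 = 1320

Answer: 1320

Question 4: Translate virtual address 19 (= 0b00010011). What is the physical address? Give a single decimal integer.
Answer: 227

Derivation:
vaddr = 19 = 0b00010011
Split: l1_idx=0, l2_idx=1, offset=3
L1[0] = 3
L2[3][1] = 14
paddr = 14 * 16 + 3 = 227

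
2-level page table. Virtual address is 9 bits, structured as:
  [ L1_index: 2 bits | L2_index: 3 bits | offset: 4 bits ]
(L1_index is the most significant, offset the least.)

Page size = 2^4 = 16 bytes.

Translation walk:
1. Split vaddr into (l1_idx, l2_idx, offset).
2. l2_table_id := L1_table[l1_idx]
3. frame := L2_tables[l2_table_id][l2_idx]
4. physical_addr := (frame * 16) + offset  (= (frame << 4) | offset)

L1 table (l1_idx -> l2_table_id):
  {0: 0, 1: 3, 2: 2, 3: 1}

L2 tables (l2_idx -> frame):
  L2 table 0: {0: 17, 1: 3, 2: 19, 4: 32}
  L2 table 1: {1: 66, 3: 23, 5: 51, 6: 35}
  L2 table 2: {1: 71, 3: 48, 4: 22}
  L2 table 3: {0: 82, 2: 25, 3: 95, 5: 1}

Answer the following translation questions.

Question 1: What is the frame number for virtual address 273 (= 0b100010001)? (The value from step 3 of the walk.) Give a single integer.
Answer: 71

Derivation:
vaddr = 273: l1_idx=2, l2_idx=1
L1[2] = 2; L2[2][1] = 71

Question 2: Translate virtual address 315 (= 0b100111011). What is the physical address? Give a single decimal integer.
Answer: 779

Derivation:
vaddr = 315 = 0b100111011
Split: l1_idx=2, l2_idx=3, offset=11
L1[2] = 2
L2[2][3] = 48
paddr = 48 * 16 + 11 = 779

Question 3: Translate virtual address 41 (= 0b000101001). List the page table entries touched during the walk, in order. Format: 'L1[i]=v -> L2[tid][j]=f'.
vaddr = 41 = 0b000101001
Split: l1_idx=0, l2_idx=2, offset=9

Answer: L1[0]=0 -> L2[0][2]=19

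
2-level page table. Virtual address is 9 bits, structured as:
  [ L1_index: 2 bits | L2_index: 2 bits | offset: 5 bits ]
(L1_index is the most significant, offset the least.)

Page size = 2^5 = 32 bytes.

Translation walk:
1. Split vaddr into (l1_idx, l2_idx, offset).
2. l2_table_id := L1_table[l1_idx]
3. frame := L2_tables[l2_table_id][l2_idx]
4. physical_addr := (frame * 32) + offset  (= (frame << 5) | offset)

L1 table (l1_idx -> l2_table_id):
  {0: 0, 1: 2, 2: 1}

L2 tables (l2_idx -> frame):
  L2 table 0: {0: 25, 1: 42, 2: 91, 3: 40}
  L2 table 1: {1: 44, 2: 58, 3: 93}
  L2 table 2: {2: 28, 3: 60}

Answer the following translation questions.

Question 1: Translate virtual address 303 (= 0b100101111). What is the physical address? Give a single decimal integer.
Answer: 1423

Derivation:
vaddr = 303 = 0b100101111
Split: l1_idx=2, l2_idx=1, offset=15
L1[2] = 1
L2[1][1] = 44
paddr = 44 * 32 + 15 = 1423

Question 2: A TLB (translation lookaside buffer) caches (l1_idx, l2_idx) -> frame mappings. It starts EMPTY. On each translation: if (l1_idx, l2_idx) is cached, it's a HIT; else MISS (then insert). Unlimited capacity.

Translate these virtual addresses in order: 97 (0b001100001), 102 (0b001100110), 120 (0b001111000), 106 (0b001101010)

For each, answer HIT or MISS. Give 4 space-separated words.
Answer: MISS HIT HIT HIT

Derivation:
vaddr=97: (0,3) not in TLB -> MISS, insert
vaddr=102: (0,3) in TLB -> HIT
vaddr=120: (0,3) in TLB -> HIT
vaddr=106: (0,3) in TLB -> HIT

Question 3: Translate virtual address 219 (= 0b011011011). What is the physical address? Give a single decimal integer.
vaddr = 219 = 0b011011011
Split: l1_idx=1, l2_idx=2, offset=27
L1[1] = 2
L2[2][2] = 28
paddr = 28 * 32 + 27 = 923

Answer: 923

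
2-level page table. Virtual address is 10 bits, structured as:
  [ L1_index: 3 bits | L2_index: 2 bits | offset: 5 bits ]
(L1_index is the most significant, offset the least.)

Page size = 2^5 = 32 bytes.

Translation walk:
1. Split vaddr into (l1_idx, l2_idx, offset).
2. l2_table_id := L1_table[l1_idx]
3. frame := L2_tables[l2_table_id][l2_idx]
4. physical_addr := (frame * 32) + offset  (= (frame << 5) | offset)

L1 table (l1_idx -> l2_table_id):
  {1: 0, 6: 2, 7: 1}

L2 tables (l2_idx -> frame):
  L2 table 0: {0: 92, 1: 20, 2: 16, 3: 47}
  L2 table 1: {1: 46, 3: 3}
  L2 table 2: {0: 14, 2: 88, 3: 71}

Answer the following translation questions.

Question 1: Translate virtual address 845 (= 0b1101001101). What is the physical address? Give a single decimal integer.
Answer: 2829

Derivation:
vaddr = 845 = 0b1101001101
Split: l1_idx=6, l2_idx=2, offset=13
L1[6] = 2
L2[2][2] = 88
paddr = 88 * 32 + 13 = 2829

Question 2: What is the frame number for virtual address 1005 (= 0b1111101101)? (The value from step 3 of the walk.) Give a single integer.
vaddr = 1005: l1_idx=7, l2_idx=3
L1[7] = 1; L2[1][3] = 3

Answer: 3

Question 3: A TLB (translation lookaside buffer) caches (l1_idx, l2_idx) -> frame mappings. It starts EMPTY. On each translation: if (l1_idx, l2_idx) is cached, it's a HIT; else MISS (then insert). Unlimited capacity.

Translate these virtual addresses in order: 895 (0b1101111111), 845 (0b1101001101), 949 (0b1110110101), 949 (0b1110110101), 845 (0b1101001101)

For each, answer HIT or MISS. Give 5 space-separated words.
vaddr=895: (6,3) not in TLB -> MISS, insert
vaddr=845: (6,2) not in TLB -> MISS, insert
vaddr=949: (7,1) not in TLB -> MISS, insert
vaddr=949: (7,1) in TLB -> HIT
vaddr=845: (6,2) in TLB -> HIT

Answer: MISS MISS MISS HIT HIT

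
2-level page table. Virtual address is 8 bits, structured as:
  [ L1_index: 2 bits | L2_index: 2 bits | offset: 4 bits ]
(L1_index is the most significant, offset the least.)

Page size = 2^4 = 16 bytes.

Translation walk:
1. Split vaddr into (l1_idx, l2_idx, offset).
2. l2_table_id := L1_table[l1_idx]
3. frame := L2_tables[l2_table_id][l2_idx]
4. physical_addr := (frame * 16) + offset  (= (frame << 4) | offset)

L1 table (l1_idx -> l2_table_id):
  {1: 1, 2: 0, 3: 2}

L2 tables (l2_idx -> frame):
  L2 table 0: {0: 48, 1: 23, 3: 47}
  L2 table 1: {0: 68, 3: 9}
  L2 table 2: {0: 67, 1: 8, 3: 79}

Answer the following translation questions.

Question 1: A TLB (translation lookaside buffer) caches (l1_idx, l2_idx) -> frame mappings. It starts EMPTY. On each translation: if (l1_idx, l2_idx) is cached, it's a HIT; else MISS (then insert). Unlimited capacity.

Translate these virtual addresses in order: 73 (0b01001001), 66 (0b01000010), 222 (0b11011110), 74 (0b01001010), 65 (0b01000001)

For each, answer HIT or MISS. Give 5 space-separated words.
vaddr=73: (1,0) not in TLB -> MISS, insert
vaddr=66: (1,0) in TLB -> HIT
vaddr=222: (3,1) not in TLB -> MISS, insert
vaddr=74: (1,0) in TLB -> HIT
vaddr=65: (1,0) in TLB -> HIT

Answer: MISS HIT MISS HIT HIT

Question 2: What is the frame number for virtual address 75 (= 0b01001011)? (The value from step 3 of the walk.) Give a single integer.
Answer: 68

Derivation:
vaddr = 75: l1_idx=1, l2_idx=0
L1[1] = 1; L2[1][0] = 68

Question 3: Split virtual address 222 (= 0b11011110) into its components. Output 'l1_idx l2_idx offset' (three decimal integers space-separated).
vaddr = 222 = 0b11011110
  top 2 bits -> l1_idx = 3
  next 2 bits -> l2_idx = 1
  bottom 4 bits -> offset = 14

Answer: 3 1 14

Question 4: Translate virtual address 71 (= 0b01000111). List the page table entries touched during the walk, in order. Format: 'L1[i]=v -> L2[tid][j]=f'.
vaddr = 71 = 0b01000111
Split: l1_idx=1, l2_idx=0, offset=7

Answer: L1[1]=1 -> L2[1][0]=68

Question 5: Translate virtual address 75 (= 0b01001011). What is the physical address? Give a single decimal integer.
Answer: 1099

Derivation:
vaddr = 75 = 0b01001011
Split: l1_idx=1, l2_idx=0, offset=11
L1[1] = 1
L2[1][0] = 68
paddr = 68 * 16 + 11 = 1099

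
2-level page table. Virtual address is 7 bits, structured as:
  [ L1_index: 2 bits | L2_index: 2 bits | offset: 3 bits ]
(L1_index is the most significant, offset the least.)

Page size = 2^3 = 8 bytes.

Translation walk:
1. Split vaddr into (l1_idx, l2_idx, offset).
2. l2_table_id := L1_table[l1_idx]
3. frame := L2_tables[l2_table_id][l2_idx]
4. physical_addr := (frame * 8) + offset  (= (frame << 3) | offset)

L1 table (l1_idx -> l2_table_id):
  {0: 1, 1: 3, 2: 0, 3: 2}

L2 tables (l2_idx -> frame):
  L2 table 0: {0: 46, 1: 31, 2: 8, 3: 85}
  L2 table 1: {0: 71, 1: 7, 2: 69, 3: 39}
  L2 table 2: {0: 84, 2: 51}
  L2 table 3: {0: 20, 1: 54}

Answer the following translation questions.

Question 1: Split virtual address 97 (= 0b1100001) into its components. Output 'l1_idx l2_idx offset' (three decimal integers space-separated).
vaddr = 97 = 0b1100001
  top 2 bits -> l1_idx = 3
  next 2 bits -> l2_idx = 0
  bottom 3 bits -> offset = 1

Answer: 3 0 1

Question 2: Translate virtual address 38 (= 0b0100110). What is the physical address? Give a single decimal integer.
vaddr = 38 = 0b0100110
Split: l1_idx=1, l2_idx=0, offset=6
L1[1] = 3
L2[3][0] = 20
paddr = 20 * 8 + 6 = 166

Answer: 166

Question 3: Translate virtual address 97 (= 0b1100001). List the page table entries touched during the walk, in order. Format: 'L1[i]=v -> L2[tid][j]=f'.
Answer: L1[3]=2 -> L2[2][0]=84

Derivation:
vaddr = 97 = 0b1100001
Split: l1_idx=3, l2_idx=0, offset=1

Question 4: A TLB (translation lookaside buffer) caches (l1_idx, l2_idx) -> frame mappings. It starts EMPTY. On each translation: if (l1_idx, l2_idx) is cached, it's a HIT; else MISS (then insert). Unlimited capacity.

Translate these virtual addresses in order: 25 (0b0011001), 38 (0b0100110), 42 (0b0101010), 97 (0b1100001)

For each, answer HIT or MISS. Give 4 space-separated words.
Answer: MISS MISS MISS MISS

Derivation:
vaddr=25: (0,3) not in TLB -> MISS, insert
vaddr=38: (1,0) not in TLB -> MISS, insert
vaddr=42: (1,1) not in TLB -> MISS, insert
vaddr=97: (3,0) not in TLB -> MISS, insert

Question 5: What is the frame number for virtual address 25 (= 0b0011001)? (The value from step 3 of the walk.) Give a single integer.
Answer: 39

Derivation:
vaddr = 25: l1_idx=0, l2_idx=3
L1[0] = 1; L2[1][3] = 39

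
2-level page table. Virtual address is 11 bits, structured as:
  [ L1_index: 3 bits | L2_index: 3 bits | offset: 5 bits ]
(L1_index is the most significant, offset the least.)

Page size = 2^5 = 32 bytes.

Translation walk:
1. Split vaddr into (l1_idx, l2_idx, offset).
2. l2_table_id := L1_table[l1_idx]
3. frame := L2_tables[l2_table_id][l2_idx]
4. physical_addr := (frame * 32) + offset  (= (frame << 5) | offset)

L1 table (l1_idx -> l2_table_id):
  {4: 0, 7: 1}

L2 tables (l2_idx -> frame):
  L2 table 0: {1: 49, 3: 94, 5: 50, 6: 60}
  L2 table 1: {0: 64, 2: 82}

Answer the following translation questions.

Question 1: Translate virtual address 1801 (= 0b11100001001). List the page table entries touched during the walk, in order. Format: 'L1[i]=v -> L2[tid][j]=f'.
Answer: L1[7]=1 -> L2[1][0]=64

Derivation:
vaddr = 1801 = 0b11100001001
Split: l1_idx=7, l2_idx=0, offset=9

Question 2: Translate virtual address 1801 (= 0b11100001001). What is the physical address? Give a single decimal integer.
vaddr = 1801 = 0b11100001001
Split: l1_idx=7, l2_idx=0, offset=9
L1[7] = 1
L2[1][0] = 64
paddr = 64 * 32 + 9 = 2057

Answer: 2057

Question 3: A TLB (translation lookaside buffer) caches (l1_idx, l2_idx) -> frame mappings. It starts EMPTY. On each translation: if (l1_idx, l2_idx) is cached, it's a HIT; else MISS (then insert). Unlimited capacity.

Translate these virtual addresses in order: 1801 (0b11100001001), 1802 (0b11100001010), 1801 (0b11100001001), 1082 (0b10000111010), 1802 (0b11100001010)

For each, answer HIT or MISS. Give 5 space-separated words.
Answer: MISS HIT HIT MISS HIT

Derivation:
vaddr=1801: (7,0) not in TLB -> MISS, insert
vaddr=1802: (7,0) in TLB -> HIT
vaddr=1801: (7,0) in TLB -> HIT
vaddr=1082: (4,1) not in TLB -> MISS, insert
vaddr=1802: (7,0) in TLB -> HIT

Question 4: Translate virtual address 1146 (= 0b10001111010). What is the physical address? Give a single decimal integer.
vaddr = 1146 = 0b10001111010
Split: l1_idx=4, l2_idx=3, offset=26
L1[4] = 0
L2[0][3] = 94
paddr = 94 * 32 + 26 = 3034

Answer: 3034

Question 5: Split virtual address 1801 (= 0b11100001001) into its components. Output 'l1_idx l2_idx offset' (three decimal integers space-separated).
Answer: 7 0 9

Derivation:
vaddr = 1801 = 0b11100001001
  top 3 bits -> l1_idx = 7
  next 3 bits -> l2_idx = 0
  bottom 5 bits -> offset = 9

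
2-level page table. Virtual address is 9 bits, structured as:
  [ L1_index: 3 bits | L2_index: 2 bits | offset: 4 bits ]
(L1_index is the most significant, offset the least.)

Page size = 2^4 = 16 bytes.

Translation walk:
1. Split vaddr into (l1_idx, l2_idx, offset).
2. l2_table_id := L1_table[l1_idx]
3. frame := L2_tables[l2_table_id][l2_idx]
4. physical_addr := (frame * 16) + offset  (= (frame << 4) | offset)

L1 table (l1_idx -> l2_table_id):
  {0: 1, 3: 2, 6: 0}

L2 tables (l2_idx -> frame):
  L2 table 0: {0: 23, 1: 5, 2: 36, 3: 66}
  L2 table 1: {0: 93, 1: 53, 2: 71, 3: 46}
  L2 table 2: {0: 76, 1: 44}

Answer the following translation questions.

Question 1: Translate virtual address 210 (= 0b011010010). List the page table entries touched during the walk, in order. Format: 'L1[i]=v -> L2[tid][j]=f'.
Answer: L1[3]=2 -> L2[2][1]=44

Derivation:
vaddr = 210 = 0b011010010
Split: l1_idx=3, l2_idx=1, offset=2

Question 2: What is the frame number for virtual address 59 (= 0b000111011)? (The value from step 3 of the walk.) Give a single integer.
Answer: 46

Derivation:
vaddr = 59: l1_idx=0, l2_idx=3
L1[0] = 1; L2[1][3] = 46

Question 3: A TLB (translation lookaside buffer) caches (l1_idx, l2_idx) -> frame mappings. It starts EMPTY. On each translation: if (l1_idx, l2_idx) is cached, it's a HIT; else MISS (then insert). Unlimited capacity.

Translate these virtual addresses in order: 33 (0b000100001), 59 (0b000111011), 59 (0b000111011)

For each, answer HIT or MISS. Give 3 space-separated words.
vaddr=33: (0,2) not in TLB -> MISS, insert
vaddr=59: (0,3) not in TLB -> MISS, insert
vaddr=59: (0,3) in TLB -> HIT

Answer: MISS MISS HIT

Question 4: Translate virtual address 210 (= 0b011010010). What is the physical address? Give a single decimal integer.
Answer: 706

Derivation:
vaddr = 210 = 0b011010010
Split: l1_idx=3, l2_idx=1, offset=2
L1[3] = 2
L2[2][1] = 44
paddr = 44 * 16 + 2 = 706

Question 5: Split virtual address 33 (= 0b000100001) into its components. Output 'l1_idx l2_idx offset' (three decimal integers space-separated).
vaddr = 33 = 0b000100001
  top 3 bits -> l1_idx = 0
  next 2 bits -> l2_idx = 2
  bottom 4 bits -> offset = 1

Answer: 0 2 1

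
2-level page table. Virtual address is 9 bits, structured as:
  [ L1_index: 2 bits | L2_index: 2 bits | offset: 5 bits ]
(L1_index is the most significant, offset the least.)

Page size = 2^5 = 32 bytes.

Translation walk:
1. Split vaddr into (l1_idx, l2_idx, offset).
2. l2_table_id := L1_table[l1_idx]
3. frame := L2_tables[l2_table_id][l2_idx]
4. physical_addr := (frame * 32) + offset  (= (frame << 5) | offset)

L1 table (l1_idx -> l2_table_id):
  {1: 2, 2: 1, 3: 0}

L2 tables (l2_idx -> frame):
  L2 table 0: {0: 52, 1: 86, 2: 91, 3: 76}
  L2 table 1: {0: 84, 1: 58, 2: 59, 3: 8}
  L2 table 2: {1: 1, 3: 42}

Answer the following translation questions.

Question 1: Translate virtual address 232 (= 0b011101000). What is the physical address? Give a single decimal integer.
vaddr = 232 = 0b011101000
Split: l1_idx=1, l2_idx=3, offset=8
L1[1] = 2
L2[2][3] = 42
paddr = 42 * 32 + 8 = 1352

Answer: 1352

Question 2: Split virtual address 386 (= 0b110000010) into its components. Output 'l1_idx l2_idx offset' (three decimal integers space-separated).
Answer: 3 0 2

Derivation:
vaddr = 386 = 0b110000010
  top 2 bits -> l1_idx = 3
  next 2 bits -> l2_idx = 0
  bottom 5 bits -> offset = 2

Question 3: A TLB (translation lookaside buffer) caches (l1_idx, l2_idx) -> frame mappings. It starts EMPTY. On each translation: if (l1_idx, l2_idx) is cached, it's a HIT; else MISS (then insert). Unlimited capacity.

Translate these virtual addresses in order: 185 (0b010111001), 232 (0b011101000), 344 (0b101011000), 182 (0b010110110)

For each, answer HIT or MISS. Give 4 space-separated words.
vaddr=185: (1,1) not in TLB -> MISS, insert
vaddr=232: (1,3) not in TLB -> MISS, insert
vaddr=344: (2,2) not in TLB -> MISS, insert
vaddr=182: (1,1) in TLB -> HIT

Answer: MISS MISS MISS HIT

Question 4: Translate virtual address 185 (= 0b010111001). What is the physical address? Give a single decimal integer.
Answer: 57

Derivation:
vaddr = 185 = 0b010111001
Split: l1_idx=1, l2_idx=1, offset=25
L1[1] = 2
L2[2][1] = 1
paddr = 1 * 32 + 25 = 57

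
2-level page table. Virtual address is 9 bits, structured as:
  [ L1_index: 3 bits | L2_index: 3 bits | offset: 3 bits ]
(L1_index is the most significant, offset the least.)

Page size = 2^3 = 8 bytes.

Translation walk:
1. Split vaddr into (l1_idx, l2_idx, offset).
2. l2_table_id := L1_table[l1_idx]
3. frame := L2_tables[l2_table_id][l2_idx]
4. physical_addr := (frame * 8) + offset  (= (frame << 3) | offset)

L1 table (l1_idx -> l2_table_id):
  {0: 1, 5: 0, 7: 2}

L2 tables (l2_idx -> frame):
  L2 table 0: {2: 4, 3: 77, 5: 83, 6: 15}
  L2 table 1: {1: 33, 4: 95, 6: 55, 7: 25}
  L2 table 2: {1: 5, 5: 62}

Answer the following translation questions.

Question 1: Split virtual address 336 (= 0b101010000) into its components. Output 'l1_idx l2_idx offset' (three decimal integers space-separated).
Answer: 5 2 0

Derivation:
vaddr = 336 = 0b101010000
  top 3 bits -> l1_idx = 5
  next 3 bits -> l2_idx = 2
  bottom 3 bits -> offset = 0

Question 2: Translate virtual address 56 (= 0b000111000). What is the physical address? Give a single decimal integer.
vaddr = 56 = 0b000111000
Split: l1_idx=0, l2_idx=7, offset=0
L1[0] = 1
L2[1][7] = 25
paddr = 25 * 8 + 0 = 200

Answer: 200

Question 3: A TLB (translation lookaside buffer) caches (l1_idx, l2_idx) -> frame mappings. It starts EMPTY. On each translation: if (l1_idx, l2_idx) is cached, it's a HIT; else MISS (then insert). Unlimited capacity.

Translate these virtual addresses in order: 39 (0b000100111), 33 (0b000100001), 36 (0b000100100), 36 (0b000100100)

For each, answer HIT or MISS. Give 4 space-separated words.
Answer: MISS HIT HIT HIT

Derivation:
vaddr=39: (0,4) not in TLB -> MISS, insert
vaddr=33: (0,4) in TLB -> HIT
vaddr=36: (0,4) in TLB -> HIT
vaddr=36: (0,4) in TLB -> HIT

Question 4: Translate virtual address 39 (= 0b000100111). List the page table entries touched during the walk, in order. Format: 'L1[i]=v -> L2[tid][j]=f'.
vaddr = 39 = 0b000100111
Split: l1_idx=0, l2_idx=4, offset=7

Answer: L1[0]=1 -> L2[1][4]=95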